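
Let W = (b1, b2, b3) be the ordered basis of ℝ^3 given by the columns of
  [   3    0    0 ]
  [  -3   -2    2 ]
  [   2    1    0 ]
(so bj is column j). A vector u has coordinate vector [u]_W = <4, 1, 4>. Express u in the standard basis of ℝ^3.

u = M [u]_W, where M has columns b1, ..., b3.
Carrying out the matrix-vector product, u = <12, -6, 9>.

<12, -6, 9>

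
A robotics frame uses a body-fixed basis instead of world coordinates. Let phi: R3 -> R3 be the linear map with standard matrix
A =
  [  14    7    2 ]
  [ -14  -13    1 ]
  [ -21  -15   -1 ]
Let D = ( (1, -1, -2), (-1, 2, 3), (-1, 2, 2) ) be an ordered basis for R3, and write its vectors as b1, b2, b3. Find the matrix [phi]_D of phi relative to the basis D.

[[3, 3, -2], [2, 0, -3], [-2, -3, -3]]

The j-th column of [phi]_D is [phi(bj)]_D.
phi(b1) = A b1 = (3, -3, -4) = 3b1 + 2b2 - 2b3, so column 1 is (3, 2, -2).
Repeating for b2, b3 and assembling the columns gives [[3, 3, -2], [2, 0, -3], [-2, -3, -3]].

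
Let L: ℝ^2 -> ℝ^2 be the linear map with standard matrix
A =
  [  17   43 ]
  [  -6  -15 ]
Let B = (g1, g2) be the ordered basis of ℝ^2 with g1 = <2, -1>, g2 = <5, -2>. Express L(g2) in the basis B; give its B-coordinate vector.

<2, -1>

Compute L(g2) = A g2 = <-1, 0> in standard coordinates.
Then write this in B-coordinates: solve for y in y_1 g1 + y_2 g2 = <-1, 0>.
This gives y = <2, -1>, which is column 2 of [L]_B.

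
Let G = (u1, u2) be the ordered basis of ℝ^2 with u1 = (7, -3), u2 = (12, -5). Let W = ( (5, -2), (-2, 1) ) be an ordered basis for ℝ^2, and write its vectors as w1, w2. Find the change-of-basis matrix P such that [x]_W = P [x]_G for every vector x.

Column j of P is [uj]_W, since P maps G-coordinates to W-coordinates.
Expressing u1 in W: u1 = w1 - w2, so column 1 of P is (1, -1).
Doing the same for each uj gives P = [[1, 2], [-1, -1]].

[[1, 2], [-1, -1]]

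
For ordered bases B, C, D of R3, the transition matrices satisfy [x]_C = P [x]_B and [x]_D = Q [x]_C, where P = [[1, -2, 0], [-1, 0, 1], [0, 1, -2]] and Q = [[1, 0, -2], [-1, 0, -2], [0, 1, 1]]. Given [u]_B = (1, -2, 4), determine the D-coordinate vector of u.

Apply P to get C-coordinates (5, 3, -10), then Q to get D-coordinates.
The result is [u]_D = (25, 15, -7).

(25, 15, -7)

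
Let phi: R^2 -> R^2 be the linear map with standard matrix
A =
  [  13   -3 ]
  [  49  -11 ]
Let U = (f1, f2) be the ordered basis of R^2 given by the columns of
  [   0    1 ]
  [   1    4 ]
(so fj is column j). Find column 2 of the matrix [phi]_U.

(1, 1)

Column 2 of [phi]_U is the U-coordinate vector of phi(f2).
In standard coordinates phi(f2) = A f2 = (1, 5).
Converting to U: (1, 5) = f1 + f2, so the coordinate vector is (1, 1).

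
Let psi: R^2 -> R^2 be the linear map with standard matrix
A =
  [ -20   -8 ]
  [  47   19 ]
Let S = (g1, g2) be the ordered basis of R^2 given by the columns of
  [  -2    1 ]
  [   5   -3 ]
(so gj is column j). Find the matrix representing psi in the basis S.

[[-1, -2], [-2, 0]]

With P the matrix whose columns are g1, g2, [psi]_S = P^(-1) A P.
Column by column: psi(g1) = A g1 = [0, 1]; its S-coordinates [-1, -2] give column 1.
Continuing for each basis vector yields [psi]_S = [[-1, -2], [-2, 0]].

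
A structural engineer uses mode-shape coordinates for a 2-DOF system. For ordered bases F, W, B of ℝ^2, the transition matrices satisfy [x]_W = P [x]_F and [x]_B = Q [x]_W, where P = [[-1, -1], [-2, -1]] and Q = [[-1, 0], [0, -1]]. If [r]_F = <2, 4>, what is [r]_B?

<6, 8>

Composing the changes, [r]_B = Q P [r]_F.
Q P = [[1, 1], [2, 1]]; applying this to <2, 4> gives <6, 8>.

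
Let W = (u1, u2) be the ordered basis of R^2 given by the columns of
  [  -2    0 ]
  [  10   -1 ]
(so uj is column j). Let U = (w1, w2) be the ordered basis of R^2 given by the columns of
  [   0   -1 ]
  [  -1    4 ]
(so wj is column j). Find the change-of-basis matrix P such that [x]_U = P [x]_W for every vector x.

Let M have columns uj and N have columns wj. Then for every x, N [x]_U = x = M [x]_W, so P = N^(-1) M.
Since det N = -1, N^(-1) has integer entries; multiplying gives P = [[-2, 1], [2, 0]].

[[-2, 1], [2, 0]]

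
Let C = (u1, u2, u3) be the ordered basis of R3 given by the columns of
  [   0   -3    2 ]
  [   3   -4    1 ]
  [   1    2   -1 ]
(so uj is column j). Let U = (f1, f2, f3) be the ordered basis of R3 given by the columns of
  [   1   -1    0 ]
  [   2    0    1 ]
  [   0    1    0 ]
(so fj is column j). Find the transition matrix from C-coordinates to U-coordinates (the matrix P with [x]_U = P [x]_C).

Column j of P is [uj]_U, since P maps C-coordinates to U-coordinates.
Expressing u1 in U: u1 = f1 + f2 + f3, so column 1 of P is (1, 1, 1).
Doing the same for each uj gives P = [[1, -1, 1], [1, 2, -1], [1, -2, -1]].

[[1, -1, 1], [1, 2, -1], [1, -2, -1]]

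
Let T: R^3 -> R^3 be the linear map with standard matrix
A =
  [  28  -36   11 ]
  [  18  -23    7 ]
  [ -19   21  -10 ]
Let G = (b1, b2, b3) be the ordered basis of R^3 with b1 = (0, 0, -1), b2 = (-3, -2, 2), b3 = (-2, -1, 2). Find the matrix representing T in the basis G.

[[-2, -3, 1], [3, -2, 0], [1, -2, -1]]

The j-th column of [T]_G is [T(bj)]_G.
T(b1) = A b1 = (-11, -7, 10) = -2b1 + 3b2 + b3, so column 1 is (-2, 3, 1).
Repeating for b2, b3 and assembling the columns gives [[-2, -3, 1], [3, -2, 0], [1, -2, -1]].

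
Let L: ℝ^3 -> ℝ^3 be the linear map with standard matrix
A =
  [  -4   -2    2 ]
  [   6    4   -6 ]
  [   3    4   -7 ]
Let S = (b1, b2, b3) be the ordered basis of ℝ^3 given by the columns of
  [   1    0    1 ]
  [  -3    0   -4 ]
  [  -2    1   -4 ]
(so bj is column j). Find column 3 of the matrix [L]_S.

Column 3 of [L]_S is the S-coordinate vector of L(b3).
In standard coordinates L(b3) = A b3 = (-4, 14, 15).
Converting to S: (-4, 14, 15) = -2b1 + 3b2 - 2b3, so the coordinate vector is (-2, 3, -2).

(-2, 3, -2)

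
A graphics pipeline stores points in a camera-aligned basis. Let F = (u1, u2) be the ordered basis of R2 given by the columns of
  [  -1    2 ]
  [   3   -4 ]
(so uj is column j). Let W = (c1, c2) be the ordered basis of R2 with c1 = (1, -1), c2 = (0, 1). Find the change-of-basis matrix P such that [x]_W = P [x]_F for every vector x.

Take x = uj: its F-coordinates are the j-th standard unit vector, so P e_j — column j of P — equals [uj]_W.
u1 = -c1 + 2c2, giving column 1 = (-1, 2); repeating for each j gives P = [[-1, 2], [2, -2]].

[[-1, 2], [2, -2]]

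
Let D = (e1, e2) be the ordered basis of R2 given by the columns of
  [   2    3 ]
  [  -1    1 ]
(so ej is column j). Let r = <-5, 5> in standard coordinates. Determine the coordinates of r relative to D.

We seek scalars with c_1 e1 + c_2 e2 = r; equivalently solve M c = r where the columns of M are e1, e2.
System: 2c_1 + 3c_2 = -5, -c_1 + c_2 = 5; solving gives c_1 = -4, c_2 = 1.
Check: -4e1 + e2 = <-5, 5>.

<-4, 1>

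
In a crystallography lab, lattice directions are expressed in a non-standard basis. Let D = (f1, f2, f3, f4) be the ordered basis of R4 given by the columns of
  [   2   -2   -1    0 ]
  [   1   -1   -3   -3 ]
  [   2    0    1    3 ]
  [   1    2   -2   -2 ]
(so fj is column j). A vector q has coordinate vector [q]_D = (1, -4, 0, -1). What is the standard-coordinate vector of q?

The coordinates say q = f1 - 4f2 + 0·f3 - f4; adding the scaled basis vectors gives (10, 8, -1, -5).

(10, 8, -1, -5)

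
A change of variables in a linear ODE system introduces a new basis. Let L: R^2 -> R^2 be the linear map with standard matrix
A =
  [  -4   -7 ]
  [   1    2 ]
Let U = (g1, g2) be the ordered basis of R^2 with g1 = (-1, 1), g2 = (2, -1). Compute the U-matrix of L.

The j-th column of [L]_U is [L(gj)]_U.
L(g1) = A g1 = (-3, 1) = -g1 - 2g2, so column 1 is (-1, -2).
Repeating for g2 and assembling the columns gives [[-1, -1], [-2, -1]].

[[-1, -1], [-2, -1]]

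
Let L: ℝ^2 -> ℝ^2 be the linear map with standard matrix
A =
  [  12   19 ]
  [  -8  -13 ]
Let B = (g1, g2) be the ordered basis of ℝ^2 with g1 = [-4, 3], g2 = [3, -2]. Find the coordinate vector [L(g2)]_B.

[2, 2]

Compute L(g2) = A g2 = [-2, 2] in standard coordinates.
Then write this in B-coordinates: solve for y in y_1 g1 + y_2 g2 = [-2, 2].
This gives y = [2, 2], which is column 2 of [L]_B.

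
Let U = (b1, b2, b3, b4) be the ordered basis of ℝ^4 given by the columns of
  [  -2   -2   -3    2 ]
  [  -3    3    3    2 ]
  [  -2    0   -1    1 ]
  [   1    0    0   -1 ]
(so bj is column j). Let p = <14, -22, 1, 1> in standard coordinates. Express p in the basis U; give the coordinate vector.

<2, -2, -4, 1>

Write p = c_1 b1 + ... + c_4 b4 and solve for the c_i.
Solving this 4x4 system gives c = (2, -2, -4, 1).
Check: 2b1 - 2b2 - 4b3 + b4 = <14, -22, 1, 1>.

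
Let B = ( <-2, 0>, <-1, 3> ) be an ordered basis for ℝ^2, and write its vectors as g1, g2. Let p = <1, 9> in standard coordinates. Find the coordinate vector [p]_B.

<-2, 3>

We seek scalars with c_1 g1 + c_2 g2 = p; equivalently solve M c = p where the columns of M are g1, g2.
System: -2c_1 - c_2 = 1, 0c_1 + 3c_2 = 9; solving gives c_1 = -2, c_2 = 3.
Check: -2g1 + 3g2 = <1, 9>.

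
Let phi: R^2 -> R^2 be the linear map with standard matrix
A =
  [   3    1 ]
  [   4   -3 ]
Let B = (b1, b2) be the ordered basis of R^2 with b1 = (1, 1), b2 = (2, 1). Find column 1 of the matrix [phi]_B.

(-2, 3)

Compute phi(b1) = A b1 = (4, 1) in standard coordinates.
Then write this in B-coordinates: solve for y in y_1 b1 + y_2 b2 = (4, 1).
This gives y = (-2, 3), which is column 1 of [phi]_B.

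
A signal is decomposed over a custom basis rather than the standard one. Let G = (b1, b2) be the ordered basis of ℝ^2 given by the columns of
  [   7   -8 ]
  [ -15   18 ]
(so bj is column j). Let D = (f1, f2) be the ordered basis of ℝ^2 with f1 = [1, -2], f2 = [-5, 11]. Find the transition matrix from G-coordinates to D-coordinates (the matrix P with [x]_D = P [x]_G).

[[2, 2], [-1, 2]]

Let M have columns bj and N have columns fj. Then for every x, N [x]_D = x = M [x]_G, so P = N^(-1) M.
Since det N = 1, N^(-1) has integer entries; multiplying gives P = [[2, 2], [-1, 2]].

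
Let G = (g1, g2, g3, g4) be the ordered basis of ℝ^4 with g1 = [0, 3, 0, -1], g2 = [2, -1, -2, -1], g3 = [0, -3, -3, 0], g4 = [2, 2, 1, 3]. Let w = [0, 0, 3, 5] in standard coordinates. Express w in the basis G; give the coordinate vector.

[-1, -1, 0, 1]

We seek scalars with c_1 g1 + ... + c_4 g4 = w; equivalently solve M c = w where the columns of M are g1, ..., g4.
Row-reducing the augmented matrix [M | w] gives c = (-1, -1, 0, 1).
Check: -g1 - g2 + 0·g3 + g4 = [0, 0, 3, 5].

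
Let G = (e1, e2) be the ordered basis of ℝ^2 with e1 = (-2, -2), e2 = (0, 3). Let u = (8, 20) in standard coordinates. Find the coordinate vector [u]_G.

(-4, 4)

We seek scalars with c_1 e1 + c_2 e2 = u; equivalently solve M c = u where the columns of M are e1, e2.
System: -2c_1 + 0c_2 = 8, -2c_1 + 3c_2 = 20; solving gives c_1 = -4, c_2 = 4.
Check: -4e1 + 4e2 = (8, 20).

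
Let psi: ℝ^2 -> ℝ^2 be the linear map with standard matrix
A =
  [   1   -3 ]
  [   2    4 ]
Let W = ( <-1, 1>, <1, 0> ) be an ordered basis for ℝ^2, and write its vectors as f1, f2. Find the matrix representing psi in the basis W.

[[2, 2], [-2, 3]]

Let P have columns f1, f2. Then [psi]_W = P^(-1) A P.
Here det P = -1, so P^(-1) is integer; computing A P first and then P^(-1)(A P) gives [[2, 2], [-2, 3]].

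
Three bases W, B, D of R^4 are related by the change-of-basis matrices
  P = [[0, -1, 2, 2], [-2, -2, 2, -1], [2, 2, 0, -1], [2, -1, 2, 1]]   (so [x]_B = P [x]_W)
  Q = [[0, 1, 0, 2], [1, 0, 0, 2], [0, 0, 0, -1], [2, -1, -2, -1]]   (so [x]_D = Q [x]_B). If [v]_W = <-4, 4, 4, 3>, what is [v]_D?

<3, 8, 1, 22>

First [v]_B = P [v]_W = <10, 5, -3, -1>.
Then [v]_D = Q [v]_B = <3, 8, 1, 22>.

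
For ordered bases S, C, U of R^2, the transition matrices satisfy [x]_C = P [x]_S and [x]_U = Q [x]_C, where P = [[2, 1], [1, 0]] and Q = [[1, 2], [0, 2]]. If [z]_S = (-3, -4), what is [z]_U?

(-16, -6)

Apply P to get C-coordinates (-10, -3), then Q to get U-coordinates.
The result is [z]_U = (-16, -6).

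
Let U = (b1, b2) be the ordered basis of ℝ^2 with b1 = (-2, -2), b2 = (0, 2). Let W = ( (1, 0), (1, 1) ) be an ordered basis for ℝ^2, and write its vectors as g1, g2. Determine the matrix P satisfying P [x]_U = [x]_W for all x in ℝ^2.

Take x = bj: its U-coordinates are the j-th standard unit vector, so P e_j — column j of P — equals [bj]_W.
b1 = 0·g1 - 2g2, giving column 1 = (0, -2); repeating for each j gives P = [[0, -2], [-2, 2]].

[[0, -2], [-2, 2]]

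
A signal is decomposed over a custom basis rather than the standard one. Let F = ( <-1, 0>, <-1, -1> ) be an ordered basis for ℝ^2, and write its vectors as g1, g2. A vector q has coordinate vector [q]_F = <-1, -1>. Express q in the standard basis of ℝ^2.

The coordinates say q = -g1 - g2; adding the scaled basis vectors gives <2, 1>.

<2, 1>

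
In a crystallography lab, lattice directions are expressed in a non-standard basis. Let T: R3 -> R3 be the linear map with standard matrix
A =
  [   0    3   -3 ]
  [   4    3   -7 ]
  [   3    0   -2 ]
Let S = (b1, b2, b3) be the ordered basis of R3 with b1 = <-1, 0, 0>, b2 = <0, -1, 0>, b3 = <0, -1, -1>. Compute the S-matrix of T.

[[0, 3, 0], [1, 3, -2], [3, 0, -2]]

With P the matrix whose columns are b1, ..., b3, [T]_S = P^(-1) A P.
Column by column: T(b1) = A b1 = <0, -4, -3>; its S-coordinates <0, 1, 3> give column 1.
Continuing for each basis vector yields [T]_S = [[0, 3, 0], [1, 3, -2], [3, 0, -2]].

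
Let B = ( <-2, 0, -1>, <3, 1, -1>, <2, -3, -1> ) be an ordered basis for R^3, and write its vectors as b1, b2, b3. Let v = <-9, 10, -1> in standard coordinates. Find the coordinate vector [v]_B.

Write v = c_1 b1 + ... + c_3 b3 and solve for the c_i.
Row-reducing the augmented matrix [M | v] gives c = (3, 1, -3).
Check: 3b1 + b2 - 3b3 = <-9, 10, -1>.

<3, 1, -3>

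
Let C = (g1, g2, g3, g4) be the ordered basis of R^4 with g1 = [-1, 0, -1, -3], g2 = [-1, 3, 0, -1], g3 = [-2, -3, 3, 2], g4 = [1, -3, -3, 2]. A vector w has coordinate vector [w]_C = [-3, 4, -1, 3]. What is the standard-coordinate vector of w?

By definition w = -3g1 + 4g2 - g3 + 3g4.
Summing componentwise gives [4, 6, -9, 9].

[4, 6, -9, 9]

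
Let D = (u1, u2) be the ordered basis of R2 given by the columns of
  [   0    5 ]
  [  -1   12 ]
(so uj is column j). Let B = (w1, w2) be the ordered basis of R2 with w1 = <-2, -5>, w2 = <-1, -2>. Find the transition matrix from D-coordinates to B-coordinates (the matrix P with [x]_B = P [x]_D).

Let M have columns uj and N have columns wj. Then for every x, N [x]_B = x = M [x]_D, so P = N^(-1) M.
Since det N = -1, N^(-1) has integer entries; multiplying gives P = [[1, -2], [-2, -1]].

[[1, -2], [-2, -1]]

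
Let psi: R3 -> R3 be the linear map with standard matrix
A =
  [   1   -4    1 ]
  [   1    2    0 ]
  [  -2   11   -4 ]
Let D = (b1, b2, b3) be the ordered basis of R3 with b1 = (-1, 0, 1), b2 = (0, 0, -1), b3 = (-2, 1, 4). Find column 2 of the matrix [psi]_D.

(1, -3, 0)

Column 2 of [psi]_D is the D-coordinate vector of psi(b2).
In standard coordinates psi(b2) = A b2 = (-1, 0, 4).
Converting to D: (-1, 0, 4) = b1 - 3b2 + 0·b3, so the coordinate vector is (1, -3, 0).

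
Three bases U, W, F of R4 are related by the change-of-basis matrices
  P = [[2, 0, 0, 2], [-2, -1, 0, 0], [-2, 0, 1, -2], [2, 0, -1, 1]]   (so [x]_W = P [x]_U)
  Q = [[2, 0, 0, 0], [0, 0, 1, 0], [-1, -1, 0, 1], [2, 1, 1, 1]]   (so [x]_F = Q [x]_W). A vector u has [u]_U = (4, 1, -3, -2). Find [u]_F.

(8, -7, 14, 1)

First [u]_W = P [u]_U = (4, -9, -7, 9).
Then [u]_F = Q [u]_W = (8, -7, 14, 1).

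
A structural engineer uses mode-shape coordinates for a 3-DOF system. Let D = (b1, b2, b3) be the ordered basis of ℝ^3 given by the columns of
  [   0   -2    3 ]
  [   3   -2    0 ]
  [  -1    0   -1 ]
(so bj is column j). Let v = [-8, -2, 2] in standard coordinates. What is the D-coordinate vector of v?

Write v = c_1 b1 + ... + c_3 b3 and solve for the c_i.
Solving this 3x3 system gives c = (0, 1, -2).
Check: 0·b1 + b2 - 2b3 = [-8, -2, 2].

[0, 1, -2]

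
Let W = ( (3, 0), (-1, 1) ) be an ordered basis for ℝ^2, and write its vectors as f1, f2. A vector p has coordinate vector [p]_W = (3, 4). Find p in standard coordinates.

By definition p = 3f1 + 4f2.
Summing componentwise gives (5, 4).

(5, 4)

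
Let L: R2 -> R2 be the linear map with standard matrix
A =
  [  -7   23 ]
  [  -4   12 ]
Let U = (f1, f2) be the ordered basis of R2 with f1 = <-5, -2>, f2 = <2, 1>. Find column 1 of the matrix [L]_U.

Column 1 of [L]_U is the U-coordinate vector of L(f1).
In standard coordinates L(f1) = A f1 = <-11, -4>.
Converting to U: <-11, -4> = 3f1 + 2f2, so the coordinate vector is <3, 2>.

<3, 2>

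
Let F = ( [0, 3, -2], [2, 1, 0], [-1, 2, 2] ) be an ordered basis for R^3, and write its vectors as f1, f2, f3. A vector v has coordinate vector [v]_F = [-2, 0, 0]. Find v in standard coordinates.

[0, -6, 4]

By definition v = -2f1 + 0·f2 + 0·f3.
Summing componentwise gives [0, -6, 4].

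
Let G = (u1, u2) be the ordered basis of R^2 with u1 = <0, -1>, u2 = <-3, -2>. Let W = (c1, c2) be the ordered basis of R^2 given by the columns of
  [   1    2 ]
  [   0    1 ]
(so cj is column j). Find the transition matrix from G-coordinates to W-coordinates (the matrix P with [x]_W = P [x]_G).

[[2, 1], [-1, -2]]

Take x = uj: its G-coordinates are the j-th standard unit vector, so P e_j — column j of P — equals [uj]_W.
u1 = 2c1 - c2, giving column 1 = <2, -1>; repeating for each j gives P = [[2, 1], [-1, -2]].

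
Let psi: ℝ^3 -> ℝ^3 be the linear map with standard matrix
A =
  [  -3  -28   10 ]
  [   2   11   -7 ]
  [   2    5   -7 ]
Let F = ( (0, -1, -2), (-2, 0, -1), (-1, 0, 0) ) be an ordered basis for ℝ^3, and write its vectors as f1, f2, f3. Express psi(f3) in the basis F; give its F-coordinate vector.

(2, -2, 1)

Compute psi(f3) = A f3 = (3, -2, -2) in standard coordinates.
Then write this in F-coordinates: solve for y in y_1 f1 + ... + y_3 f3 = (3, -2, -2).
This gives y = (2, -2, 1), which is column 3 of [psi]_F.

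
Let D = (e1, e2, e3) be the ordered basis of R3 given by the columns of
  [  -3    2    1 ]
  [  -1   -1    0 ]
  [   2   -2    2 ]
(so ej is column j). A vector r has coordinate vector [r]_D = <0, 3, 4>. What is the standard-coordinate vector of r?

The coordinates say r = 0·e1 + 3e2 + 4e3; adding the scaled basis vectors gives <10, -3, 2>.

<10, -3, 2>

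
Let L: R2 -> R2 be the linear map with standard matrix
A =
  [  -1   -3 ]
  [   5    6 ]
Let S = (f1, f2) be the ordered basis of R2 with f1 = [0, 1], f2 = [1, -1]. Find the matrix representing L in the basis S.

[[3, 1], [-3, 2]]

The j-th column of [L]_S is [L(fj)]_S.
L(f1) = A f1 = [-3, 6] = 3f1 - 3f2, so column 1 is [3, -3].
Repeating for f2 and assembling the columns gives [[3, 1], [-3, 2]].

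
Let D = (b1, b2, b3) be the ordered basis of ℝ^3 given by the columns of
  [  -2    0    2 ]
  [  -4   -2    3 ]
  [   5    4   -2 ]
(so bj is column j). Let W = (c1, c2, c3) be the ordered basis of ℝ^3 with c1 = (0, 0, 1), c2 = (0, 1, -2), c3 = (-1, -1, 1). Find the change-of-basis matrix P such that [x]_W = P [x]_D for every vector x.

Column j of P is [bj]_W, since P maps D-coordinates to W-coordinates.
Expressing b1 in W: b1 = -c1 - 2c2 + 2c3, so column 1 of P is (-1, -2, 2).
Doing the same for each bj gives P = [[-1, 0, 2], [-2, -2, 1], [2, 0, -2]].

[[-1, 0, 2], [-2, -2, 1], [2, 0, -2]]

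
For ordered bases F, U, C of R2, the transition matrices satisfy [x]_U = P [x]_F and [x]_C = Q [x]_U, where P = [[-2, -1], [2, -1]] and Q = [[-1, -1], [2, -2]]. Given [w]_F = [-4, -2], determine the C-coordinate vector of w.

[-4, 32]

Composing the changes, [w]_C = Q P [w]_F.
Q P = [[0, 2], [-8, 0]]; applying this to [-4, -2] gives [-4, 32].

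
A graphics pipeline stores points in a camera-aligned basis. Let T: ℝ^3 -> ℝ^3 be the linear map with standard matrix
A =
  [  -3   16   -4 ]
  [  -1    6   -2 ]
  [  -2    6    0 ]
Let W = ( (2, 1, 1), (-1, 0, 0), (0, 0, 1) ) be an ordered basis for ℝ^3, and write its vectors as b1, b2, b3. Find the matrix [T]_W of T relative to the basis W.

The j-th column of [T]_W is [T(bj)]_W.
T(b1) = A b1 = (6, 2, 2) = 2b1 - 2b2 + 0·b3, so column 1 is (2, -2, 0).
Repeating for b2, b3 and assembling the columns gives [[2, 1, -2], [-2, -1, 0], [0, 1, 2]].

[[2, 1, -2], [-2, -1, 0], [0, 1, 2]]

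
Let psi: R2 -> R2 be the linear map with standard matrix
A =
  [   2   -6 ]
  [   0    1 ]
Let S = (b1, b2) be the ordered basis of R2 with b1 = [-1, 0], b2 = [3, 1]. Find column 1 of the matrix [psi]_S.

[2, 0]

Column 1 of [psi]_S is the S-coordinate vector of psi(b1).
In standard coordinates psi(b1) = A b1 = [-2, 0].
Converting to S: [-2, 0] = 2b1 + 0·b2, so the coordinate vector is [2, 0].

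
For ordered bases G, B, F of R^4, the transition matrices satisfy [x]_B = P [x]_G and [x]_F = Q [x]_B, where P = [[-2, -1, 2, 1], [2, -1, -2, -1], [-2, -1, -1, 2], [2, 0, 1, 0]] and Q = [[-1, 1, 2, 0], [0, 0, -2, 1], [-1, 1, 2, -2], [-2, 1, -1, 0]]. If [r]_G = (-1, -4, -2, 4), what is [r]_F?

(28, -36, 36, -26)

Composing the changes, [r]_F = Q P [r]_G.
Q P = [[0, -2, -6, 2], [6, 2, 3, -4], [-4, -2, -8, 2], [8, 2, -5, -5]]; applying this to (-1, -4, -2, 4) gives (28, -36, 36, -26).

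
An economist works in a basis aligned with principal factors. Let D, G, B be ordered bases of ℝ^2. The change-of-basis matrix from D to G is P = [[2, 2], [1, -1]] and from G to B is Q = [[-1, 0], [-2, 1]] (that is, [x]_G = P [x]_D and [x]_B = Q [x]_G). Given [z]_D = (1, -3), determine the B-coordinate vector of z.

(4, 12)

First [z]_G = P [z]_D = (-4, 4).
Then [z]_B = Q [z]_G = (4, 12).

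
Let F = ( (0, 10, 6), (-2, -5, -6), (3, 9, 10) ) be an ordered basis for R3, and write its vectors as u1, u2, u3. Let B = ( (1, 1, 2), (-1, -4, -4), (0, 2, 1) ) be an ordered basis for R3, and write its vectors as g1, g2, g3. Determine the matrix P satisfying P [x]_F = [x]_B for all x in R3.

[[-2, -1, 1], [-2, 1, -2], [2, 0, 0]]

Take x = uj: its F-coordinates are the j-th standard unit vector, so P e_j — column j of P — equals [uj]_B.
u1 = -2g1 - 2g2 + 2g3, giving column 1 = (-2, -2, 2); repeating for each j gives P = [[-2, -1, 1], [-2, 1, -2], [2, 0, 0]].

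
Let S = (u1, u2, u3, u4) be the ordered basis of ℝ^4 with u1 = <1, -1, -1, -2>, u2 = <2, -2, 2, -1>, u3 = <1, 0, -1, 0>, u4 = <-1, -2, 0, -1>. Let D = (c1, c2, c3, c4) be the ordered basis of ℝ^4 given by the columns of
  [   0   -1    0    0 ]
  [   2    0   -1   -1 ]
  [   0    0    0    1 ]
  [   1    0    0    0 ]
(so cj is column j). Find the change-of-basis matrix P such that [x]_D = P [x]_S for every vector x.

[[-2, -1, 0, -1], [-1, -2, -1, 1], [-2, -2, 1, 0], [-1, 2, -1, 0]]

Take x = uj: its S-coordinates are the j-th standard unit vector, so P e_j — column j of P — equals [uj]_D.
u1 = -2c1 - c2 - 2c3 - c4, giving column 1 = <-2, -1, -2, -1>; repeating for each j gives P = [[-2, -1, 0, -1], [-1, -2, -1, 1], [-2, -2, 1, 0], [-1, 2, -1, 0]].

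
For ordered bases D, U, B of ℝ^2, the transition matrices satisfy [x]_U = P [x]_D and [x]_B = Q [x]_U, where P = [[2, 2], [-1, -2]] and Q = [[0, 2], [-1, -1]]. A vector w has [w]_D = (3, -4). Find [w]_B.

(10, -3)

Apply P to get U-coordinates (-2, 5), then Q to get B-coordinates.
The result is [w]_B = (10, -3).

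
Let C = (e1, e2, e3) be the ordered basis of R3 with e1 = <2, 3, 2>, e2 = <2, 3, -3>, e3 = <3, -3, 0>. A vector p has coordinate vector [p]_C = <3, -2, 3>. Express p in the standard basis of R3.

<11, -6, 12>

p = M [p]_C, where M has columns e1, ..., e3.
Carrying out the matrix-vector product, p = <11, -6, 12>.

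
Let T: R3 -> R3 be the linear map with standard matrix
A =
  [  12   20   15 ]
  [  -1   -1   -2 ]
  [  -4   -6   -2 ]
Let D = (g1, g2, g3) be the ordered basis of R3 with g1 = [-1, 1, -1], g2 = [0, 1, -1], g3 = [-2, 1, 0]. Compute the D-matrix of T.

The j-th column of [T]_D is [T(gj)]_D.
T(g1) = A g1 = [-7, 2, 0] = 3g1 - 3g2 + 2g3, so column 1 is [3, -3, 2].
Repeating for g2, g3 and assembling the columns gives [[3, 1, -2], [-3, 3, 0], [2, -3, 3]].

[[3, 1, -2], [-3, 3, 0], [2, -3, 3]]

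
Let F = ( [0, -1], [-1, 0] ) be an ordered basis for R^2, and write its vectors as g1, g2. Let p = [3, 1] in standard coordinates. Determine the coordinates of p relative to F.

[-1, -3]

[p]_F is the unique c with M c = p, where M has columns g1, g2.
System: 0c_1 - c_2 = 3, -c_1 + 0c_2 = 1; solving gives c_1 = -1, c_2 = -3.
Check: -g1 - 3g2 = [3, 1].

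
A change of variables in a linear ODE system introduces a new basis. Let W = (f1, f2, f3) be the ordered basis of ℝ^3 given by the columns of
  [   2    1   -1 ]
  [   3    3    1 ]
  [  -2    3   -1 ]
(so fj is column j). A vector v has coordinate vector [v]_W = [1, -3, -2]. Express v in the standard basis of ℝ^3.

By definition v = f1 - 3f2 - 2f3.
Summing componentwise gives [1, -8, -9].

[1, -8, -9]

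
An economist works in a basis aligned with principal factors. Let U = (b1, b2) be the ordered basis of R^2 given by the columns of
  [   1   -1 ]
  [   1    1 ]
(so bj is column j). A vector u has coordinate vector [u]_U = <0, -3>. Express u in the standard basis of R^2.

<3, -3>

By definition u = 0·b1 - 3b2.
Summing componentwise gives <3, -3>.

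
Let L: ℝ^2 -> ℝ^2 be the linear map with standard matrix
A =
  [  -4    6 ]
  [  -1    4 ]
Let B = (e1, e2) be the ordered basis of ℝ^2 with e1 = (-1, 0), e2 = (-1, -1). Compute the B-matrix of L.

[[-3, -1], [-1, 3]]

Let P have columns e1, e2. Then [L]_B = P^(-1) A P.
Here det P = 1, so P^(-1) is integer; computing A P first and then P^(-1)(A P) gives [[-3, -1], [-1, 3]].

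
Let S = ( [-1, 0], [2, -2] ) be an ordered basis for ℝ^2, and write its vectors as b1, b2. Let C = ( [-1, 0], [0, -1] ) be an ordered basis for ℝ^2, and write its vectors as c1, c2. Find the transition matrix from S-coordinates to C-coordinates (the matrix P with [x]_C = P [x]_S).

Column j of P is [bj]_C, since P maps S-coordinates to C-coordinates.
Expressing b1 in C: b1 = c1 + 0·c2, so column 1 of P is [1, 0].
Doing the same for each bj gives P = [[1, -2], [0, 2]].

[[1, -2], [0, 2]]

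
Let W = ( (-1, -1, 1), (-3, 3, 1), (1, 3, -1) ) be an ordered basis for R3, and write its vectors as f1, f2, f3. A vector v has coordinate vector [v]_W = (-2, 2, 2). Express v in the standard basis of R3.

v = M [v]_W, where M has columns f1, ..., f3.
Carrying out the matrix-vector product, v = (-2, 14, -2).

(-2, 14, -2)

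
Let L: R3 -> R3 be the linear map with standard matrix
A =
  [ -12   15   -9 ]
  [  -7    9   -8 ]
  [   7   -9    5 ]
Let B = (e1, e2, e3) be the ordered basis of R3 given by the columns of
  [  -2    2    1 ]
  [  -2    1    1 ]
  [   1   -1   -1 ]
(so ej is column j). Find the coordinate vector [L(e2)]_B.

Compute L(e2) = A e2 = [0, 3, 0] in standard coordinates.
Then write this in B-coordinates: solve for y in y_1 e1 + ... + y_3 e3 = [0, 3, 0].
This gives y = [-3, -3, 0], which is column 2 of [L]_B.

[-3, -3, 0]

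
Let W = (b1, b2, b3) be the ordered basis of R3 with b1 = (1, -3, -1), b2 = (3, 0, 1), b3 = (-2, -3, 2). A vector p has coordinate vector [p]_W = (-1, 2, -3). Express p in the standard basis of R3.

p = M [p]_W, where M has columns b1, ..., b3.
Carrying out the matrix-vector product, p = (11, 12, -3).

(11, 12, -3)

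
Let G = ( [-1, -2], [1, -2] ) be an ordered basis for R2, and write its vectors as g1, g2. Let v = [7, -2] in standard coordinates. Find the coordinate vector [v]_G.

[-3, 4]

We seek scalars with c_1 g1 + c_2 g2 = v; equivalently solve M c = v where the columns of M are g1, g2.
System: -c_1 + c_2 = 7, -2c_1 - 2c_2 = -2; solving gives c_1 = -3, c_2 = 4.
Check: -3g1 + 4g2 = [7, -2].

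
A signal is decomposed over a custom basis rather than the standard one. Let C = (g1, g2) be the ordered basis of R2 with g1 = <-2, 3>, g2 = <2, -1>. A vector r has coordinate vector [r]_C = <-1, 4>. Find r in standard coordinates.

<10, -7>

The coordinates say r = -g1 + 4g2; adding the scaled basis vectors gives <10, -7>.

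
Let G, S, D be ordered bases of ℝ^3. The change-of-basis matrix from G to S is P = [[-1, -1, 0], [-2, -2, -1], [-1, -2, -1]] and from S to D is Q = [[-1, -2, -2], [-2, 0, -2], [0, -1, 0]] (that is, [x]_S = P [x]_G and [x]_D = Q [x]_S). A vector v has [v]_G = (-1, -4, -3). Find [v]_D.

(-55, -34, -13)

First [v]_S = P [v]_G = (5, 13, 12).
Then [v]_D = Q [v]_S = (-55, -34, -13).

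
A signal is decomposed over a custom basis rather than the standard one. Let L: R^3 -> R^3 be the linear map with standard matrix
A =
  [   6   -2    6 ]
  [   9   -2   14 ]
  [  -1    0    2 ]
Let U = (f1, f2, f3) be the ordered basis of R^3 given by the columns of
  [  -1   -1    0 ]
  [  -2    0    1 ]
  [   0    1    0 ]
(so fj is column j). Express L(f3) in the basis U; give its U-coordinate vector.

Column 3 of [L]_U is the U-coordinate vector of L(f3).
In standard coordinates L(f3) = A f3 = <-2, -2, 0>.
Converting to U: <-2, -2, 0> = 2f1 + 0·f2 + 2f3, so the coordinate vector is <2, 0, 2>.

<2, 0, 2>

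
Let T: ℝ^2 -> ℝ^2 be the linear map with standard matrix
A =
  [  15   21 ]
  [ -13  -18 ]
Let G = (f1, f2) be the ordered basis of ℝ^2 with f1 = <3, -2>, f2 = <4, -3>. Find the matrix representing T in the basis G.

With P the matrix whose columns are f1, f2, [T]_G = P^(-1) A P.
Column by column: T(f1) = A f1 = <3, -3>; its G-coordinates <-3, 3> give column 1.
Continuing for each basis vector yields [T]_G = [[-3, -1], [3, 0]].

[[-3, -1], [3, 0]]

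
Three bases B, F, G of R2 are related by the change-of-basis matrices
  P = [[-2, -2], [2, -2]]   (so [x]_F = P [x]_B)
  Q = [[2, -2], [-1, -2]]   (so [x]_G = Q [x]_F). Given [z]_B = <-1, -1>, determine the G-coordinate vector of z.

Composing the changes, [z]_G = Q P [z]_B.
Q P = [[-8, 0], [-2, 6]]; applying this to <-1, -1> gives <8, -4>.

<8, -4>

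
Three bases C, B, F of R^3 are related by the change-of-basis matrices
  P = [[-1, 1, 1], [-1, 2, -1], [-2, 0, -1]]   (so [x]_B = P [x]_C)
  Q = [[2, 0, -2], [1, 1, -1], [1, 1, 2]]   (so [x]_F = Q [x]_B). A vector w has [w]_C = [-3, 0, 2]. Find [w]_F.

First [w]_B = P [w]_C = [5, 1, 4].
Then [w]_F = Q [w]_B = [2, 2, 14].

[2, 2, 14]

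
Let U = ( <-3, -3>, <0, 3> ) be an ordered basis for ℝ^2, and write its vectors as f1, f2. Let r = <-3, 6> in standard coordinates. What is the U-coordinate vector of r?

<1, 3>

Write r = c_1 f1 + c_2 f2 and solve for the c_i.
System: -3c_1 + 0c_2 = -3, -3c_1 + 3c_2 = 6; solving gives c_1 = 1, c_2 = 3.
Check: f1 + 3f2 = <-3, 6>.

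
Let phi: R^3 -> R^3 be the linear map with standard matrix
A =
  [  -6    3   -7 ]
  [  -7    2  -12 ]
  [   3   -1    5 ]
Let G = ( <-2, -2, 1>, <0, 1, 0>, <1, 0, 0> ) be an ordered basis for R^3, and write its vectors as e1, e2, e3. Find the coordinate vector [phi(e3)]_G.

Compute phi(e3) = A e3 = <-6, -7, 3> in standard coordinates.
Then write this in G-coordinates: solve for y in y_1 e1 + ... + y_3 e3 = <-6, -7, 3>.
This gives y = <3, -1, 0>, which is column 3 of [phi]_G.

<3, -1, 0>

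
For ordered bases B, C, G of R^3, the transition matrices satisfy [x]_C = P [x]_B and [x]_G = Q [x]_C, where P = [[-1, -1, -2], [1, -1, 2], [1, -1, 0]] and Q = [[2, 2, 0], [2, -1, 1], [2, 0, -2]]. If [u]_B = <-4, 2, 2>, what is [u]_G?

First [u]_C = P [u]_B = <-2, -2, -6>.
Then [u]_G = Q [u]_C = <-8, -8, 8>.

<-8, -8, 8>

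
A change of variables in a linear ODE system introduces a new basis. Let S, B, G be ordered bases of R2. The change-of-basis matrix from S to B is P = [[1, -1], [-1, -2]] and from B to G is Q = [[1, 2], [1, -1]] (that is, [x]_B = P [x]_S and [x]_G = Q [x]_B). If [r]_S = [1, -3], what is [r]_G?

First [r]_B = P [r]_S = [4, 5].
Then [r]_G = Q [r]_B = [14, -1].

[14, -1]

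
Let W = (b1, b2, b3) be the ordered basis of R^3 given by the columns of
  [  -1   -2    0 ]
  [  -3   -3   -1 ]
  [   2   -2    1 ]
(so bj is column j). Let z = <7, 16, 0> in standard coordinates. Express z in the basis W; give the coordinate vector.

<-1, -3, -4>

We seek scalars with c_1 b1 + ... + c_3 b3 = z; equivalently solve M c = z where the columns of M are b1, ..., b3.
Row-reducing the augmented matrix [M | z] gives c = (-1, -3, -4).
Check: -b1 - 3b2 - 4b3 = <7, 16, 0>.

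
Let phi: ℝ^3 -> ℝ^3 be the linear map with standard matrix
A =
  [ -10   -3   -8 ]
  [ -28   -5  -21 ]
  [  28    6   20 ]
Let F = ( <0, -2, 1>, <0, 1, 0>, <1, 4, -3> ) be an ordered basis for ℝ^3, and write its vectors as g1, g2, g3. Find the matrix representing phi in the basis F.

[[2, -3, -2], [1, 1, 3], [-2, -3, 2]]

The j-th column of [phi]_F is [phi(gj)]_F.
phi(g1) = A g1 = <-2, -11, 8> = 2g1 + g2 - 2g3, so column 1 is <2, 1, -2>.
Repeating for g2, g3 and assembling the columns gives [[2, -3, -2], [1, 1, 3], [-2, -3, 2]].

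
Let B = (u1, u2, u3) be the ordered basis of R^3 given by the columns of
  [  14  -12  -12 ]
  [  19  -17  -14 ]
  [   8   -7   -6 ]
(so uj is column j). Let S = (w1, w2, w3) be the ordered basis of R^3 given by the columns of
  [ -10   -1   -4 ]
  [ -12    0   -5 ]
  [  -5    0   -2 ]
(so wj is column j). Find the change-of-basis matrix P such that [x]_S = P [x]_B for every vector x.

Take x = uj: its B-coordinates are the j-th standard unit vector, so P e_j — column j of P — equals [uj]_S.
u1 = -2w1 + 2w2 + w3, giving column 1 = [-2, 2, 1]; repeating for each j gives P = [[-2, 1, 2], [2, -2, 0], [1, 1, -2]].

[[-2, 1, 2], [2, -2, 0], [1, 1, -2]]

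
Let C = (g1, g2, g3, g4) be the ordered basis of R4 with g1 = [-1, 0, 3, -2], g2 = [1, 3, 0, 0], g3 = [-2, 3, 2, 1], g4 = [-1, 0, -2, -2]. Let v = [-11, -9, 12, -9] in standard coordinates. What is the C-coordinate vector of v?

[4, -4, 1, 1]

Write v = c_1 g1 + ... + c_4 g4 and solve for the c_i.
Solving this 4x4 system gives c = (4, -4, 1, 1).
Check: 4g1 - 4g2 + g3 + g4 = [-11, -9, 12, -9].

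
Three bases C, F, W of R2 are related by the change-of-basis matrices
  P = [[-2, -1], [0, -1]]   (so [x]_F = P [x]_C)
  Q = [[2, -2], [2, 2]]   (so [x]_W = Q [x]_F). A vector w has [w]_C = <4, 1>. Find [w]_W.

<-16, -20>

First [w]_F = P [w]_C = <-9, -1>.
Then [w]_W = Q [w]_F = <-16, -20>.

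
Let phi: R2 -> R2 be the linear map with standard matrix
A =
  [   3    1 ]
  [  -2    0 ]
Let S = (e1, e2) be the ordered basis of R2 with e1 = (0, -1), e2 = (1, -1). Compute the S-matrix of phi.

With P the matrix whose columns are e1, e2, [phi]_S = P^(-1) A P.
Column by column: phi(e1) = A e1 = (-1, 0); its S-coordinates (1, -1) give column 1.
Continuing for each basis vector yields [phi]_S = [[1, 0], [-1, 2]].

[[1, 0], [-1, 2]]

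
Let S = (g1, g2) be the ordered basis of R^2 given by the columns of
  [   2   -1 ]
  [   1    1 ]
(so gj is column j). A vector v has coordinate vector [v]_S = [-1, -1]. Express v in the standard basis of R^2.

The coordinates say v = -g1 - g2; adding the scaled basis vectors gives [-1, -2].

[-1, -2]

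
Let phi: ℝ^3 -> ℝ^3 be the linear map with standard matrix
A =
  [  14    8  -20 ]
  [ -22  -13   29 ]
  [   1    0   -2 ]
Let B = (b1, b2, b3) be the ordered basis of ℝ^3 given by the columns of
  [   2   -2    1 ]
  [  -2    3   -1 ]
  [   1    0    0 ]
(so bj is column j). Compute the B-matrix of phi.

Let P have columns b1, ..., b3. Then [phi]_B = P^(-1) A P.
Here det P = -1, so P^(-1) is integer; computing A P first and then P^(-1)(A P) gives [[0, -2, 1], [3, 1, -3], [-2, 2, -2]].

[[0, -2, 1], [3, 1, -3], [-2, 2, -2]]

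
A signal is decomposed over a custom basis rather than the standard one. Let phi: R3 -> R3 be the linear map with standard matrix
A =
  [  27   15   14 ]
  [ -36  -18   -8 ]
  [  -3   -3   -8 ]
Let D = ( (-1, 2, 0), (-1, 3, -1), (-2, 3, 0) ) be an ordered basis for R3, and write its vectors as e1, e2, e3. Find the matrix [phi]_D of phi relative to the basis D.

[[0, -2, 0], [3, -2, 3], [-3, 0, 3]]

The j-th column of [phi]_D is [phi(ej)]_D.
phi(e1) = A e1 = (3, 0, -3) = 0·e1 + 3e2 - 3e3, so column 1 is (0, 3, -3).
Repeating for e2, e3 and assembling the columns gives [[0, -2, 0], [3, -2, 3], [-3, 0, 3]].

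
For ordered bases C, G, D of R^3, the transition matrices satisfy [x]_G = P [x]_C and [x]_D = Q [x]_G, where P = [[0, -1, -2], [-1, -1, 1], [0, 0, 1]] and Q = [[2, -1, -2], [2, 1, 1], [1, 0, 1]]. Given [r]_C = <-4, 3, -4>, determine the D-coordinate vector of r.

<21, 3, 1>

Apply P to get G-coordinates <5, -3, -4>, then Q to get D-coordinates.
The result is [r]_D = <21, 3, 1>.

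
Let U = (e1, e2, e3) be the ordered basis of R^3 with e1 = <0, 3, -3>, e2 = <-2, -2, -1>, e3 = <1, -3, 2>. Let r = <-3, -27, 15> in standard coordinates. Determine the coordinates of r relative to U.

[r]_U is the unique c with M c = r, where M has columns e1, ..., e3.
Row-reducing the augmented matrix [M | r] gives c = (-4, 3, 3).
Check: -4e1 + 3e2 + 3e3 = <-3, -27, 15>.

<-4, 3, 3>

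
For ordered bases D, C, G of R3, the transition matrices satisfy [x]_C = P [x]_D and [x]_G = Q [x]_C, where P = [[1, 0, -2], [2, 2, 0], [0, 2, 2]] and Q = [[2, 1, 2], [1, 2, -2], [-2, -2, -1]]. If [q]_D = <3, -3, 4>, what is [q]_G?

First [q]_C = P [q]_D = <-5, 0, 2>.
Then [q]_G = Q [q]_C = <-6, -9, 8>.

<-6, -9, 8>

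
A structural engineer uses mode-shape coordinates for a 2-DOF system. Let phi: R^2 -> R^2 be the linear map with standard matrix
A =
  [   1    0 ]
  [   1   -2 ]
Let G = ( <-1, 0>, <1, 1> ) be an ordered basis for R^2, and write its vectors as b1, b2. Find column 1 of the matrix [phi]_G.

Compute phi(b1) = A b1 = <-1, -1> in standard coordinates.
Then write this in G-coordinates: solve for y in y_1 b1 + y_2 b2 = <-1, -1>.
This gives y = <0, -1>, which is column 1 of [phi]_G.

<0, -1>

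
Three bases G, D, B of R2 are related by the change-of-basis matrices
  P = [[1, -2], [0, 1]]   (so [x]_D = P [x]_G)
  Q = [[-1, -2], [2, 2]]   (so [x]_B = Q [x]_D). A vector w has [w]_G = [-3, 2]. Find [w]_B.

Composing the changes, [w]_B = Q P [w]_G.
Q P = [[-1, 0], [2, -2]]; applying this to [-3, 2] gives [3, -10].

[3, -10]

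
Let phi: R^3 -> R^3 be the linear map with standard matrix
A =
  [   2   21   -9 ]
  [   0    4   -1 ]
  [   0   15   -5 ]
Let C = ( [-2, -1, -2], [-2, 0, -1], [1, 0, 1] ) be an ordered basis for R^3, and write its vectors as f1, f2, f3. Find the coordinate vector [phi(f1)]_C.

[2, 2, 1]

Column 1 of [phi]_C is the C-coordinate vector of phi(f1).
In standard coordinates phi(f1) = A f1 = [-7, -2, -5].
Converting to C: [-7, -2, -5] = 2f1 + 2f2 + f3, so the coordinate vector is [2, 2, 1].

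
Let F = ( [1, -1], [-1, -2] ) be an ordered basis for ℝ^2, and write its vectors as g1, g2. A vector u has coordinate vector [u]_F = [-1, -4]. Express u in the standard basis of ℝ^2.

u = M [u]_F, where M has columns g1, g2.
Carrying out the matrix-vector product, u = [3, 9].

[3, 9]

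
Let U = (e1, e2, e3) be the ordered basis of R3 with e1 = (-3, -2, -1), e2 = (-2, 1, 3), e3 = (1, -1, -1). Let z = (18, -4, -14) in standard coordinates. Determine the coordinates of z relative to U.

We seek scalars with c_1 e1 + ... + c_3 e3 = z; equivalently solve M c = z where the columns of M are e1, ..., e3.
Gaussian elimination on [M | z] yields c = (-2, -4, 4).
Check: -2e1 - 4e2 + 4e3 = (18, -4, -14).

(-2, -4, 4)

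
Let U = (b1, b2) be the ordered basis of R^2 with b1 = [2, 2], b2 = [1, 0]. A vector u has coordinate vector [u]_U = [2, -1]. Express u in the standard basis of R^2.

[3, 4]

u = M [u]_U, where M has columns b1, b2.
Carrying out the matrix-vector product, u = [3, 4].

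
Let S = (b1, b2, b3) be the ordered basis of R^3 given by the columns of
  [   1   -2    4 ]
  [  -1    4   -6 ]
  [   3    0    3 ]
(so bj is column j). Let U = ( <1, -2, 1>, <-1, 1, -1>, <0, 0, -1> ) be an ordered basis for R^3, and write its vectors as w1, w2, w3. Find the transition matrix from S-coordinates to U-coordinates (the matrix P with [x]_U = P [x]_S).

[[0, -2, 2], [-1, 0, -2], [-2, -2, 1]]

Column j of P is [bj]_U, since P maps S-coordinates to U-coordinates.
Expressing b1 in U: b1 = 0·w1 - w2 - 2w3, so column 1 of P is <0, -1, -2>.
Doing the same for each bj gives P = [[0, -2, 2], [-1, 0, -2], [-2, -2, 1]].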